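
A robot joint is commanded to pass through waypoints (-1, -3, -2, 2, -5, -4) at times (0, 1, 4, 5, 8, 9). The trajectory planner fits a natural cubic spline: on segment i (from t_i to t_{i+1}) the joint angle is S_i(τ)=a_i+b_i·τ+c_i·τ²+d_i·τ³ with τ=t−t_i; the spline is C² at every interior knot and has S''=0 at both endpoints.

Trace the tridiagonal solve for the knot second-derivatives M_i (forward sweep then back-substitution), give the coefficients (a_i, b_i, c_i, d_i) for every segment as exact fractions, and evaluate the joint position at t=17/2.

Δ: Δ0=-2, Δ1=1/3, Δ2=4, Δ3=-7/3, Δ4=1
row 1: diag=8, rhs=14; c'=3/8, d'=7/4
row 2: denom=8−3·3/8=55/8; d'=(22−3·7/4)/(55/8)=134/55
row 3: denom=8−1·8/55=432/55; d'=(-38−1·134/55)/(432/55)=-139/27
row 4: denom=8−3·55/144=329/48; d'=(20−3·-139/27)/(329/48)=5104/987
back: M4=5104/987
back: M3=-139/27−55/144·5104/987=-21092/2961
back: M2=134/55−8/55·-21092/2961=10282/2961
back: M1=7/4−3/8·10282/2961=442/987
M: M0=0, M1=442/987, M2=10282/2961, M3=-21092/2961, M4=5104/987, M5=0
seg 0: a=-1, c=M0/2=0, d=(M1−M0)/(6·1)=221/2961, b=Δ0−h0·(2M0+M1)/6=-6143/2961
seg 1: a=-3, c=M1/2=221/987, d=(M2−M1)/(6·3)=4478/26649, b=Δ1−h1·(2M1+M2)/6=-5480/2961
seg 2: a=-2, c=M2/2=5141/2961, d=(M3−M2)/(6·1)=-83/47, b=Δ2−h2·(2M2+M3)/6=11932/2961
seg 3: a=2, c=M3/2=-10546/2961, d=(M4−M3)/(6·3)=18202/26649, b=Δ3−h3·(2M3+M4)/6=6527/2961
seg 4: a=-5, c=M4/2=2552/987, d=(M5−M4)/(6·1)=-2552/2961, b=Δ4−h4·(2M4+M5)/6=-2143/2961
t_q=17/2 → seg 4, τ=1/2; S=-5+-2143/2961·τ+2552/987·τ²+-2552/2961·τ³=-9521/1974

  seg 0: a=-1 b=-6143/2961 c=0 d=221/2961
  seg 1: a=-3 b=-5480/2961 c=221/987 d=4478/26649
  seg 2: a=-2 b=11932/2961 c=5141/2961 d=-83/47
  seg 3: a=2 b=6527/2961 c=-10546/2961 d=18202/26649
  seg 4: a=-5 b=-2143/2961 c=2552/987 d=-2552/2961
S(17/2) = -9521/1974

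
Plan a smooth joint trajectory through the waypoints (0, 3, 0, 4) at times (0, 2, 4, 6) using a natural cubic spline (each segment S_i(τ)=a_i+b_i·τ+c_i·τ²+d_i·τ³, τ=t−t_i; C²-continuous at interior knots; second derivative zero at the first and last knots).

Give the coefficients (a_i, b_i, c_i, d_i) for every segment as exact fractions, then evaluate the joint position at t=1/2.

Δ: Δ0=3/2, Δ1=-3/2, Δ2=2
row 1: diag=8, rhs=-18; c'=1/4, d'=-9/4
row 2: denom=8−2·1/4=15/2; d'=(21−2·-9/4)/(15/2)=17/5
back: M2=17/5
back: M1=-9/4−1/4·17/5=-31/10
M: M0=0, M1=-31/10, M2=17/5, M3=0
seg 0: a=0, c=M0/2=0, d=(M1−M0)/(6·2)=-31/120, b=Δ0−h0·(2M0+M1)/6=38/15
seg 1: a=3, c=M1/2=-31/20, d=(M2−M1)/(6·2)=13/24, b=Δ1−h1·(2M1+M2)/6=-17/30
seg 2: a=0, c=M2/2=17/10, d=(M3−M2)/(6·2)=-17/60, b=Δ2−h2·(2M2+M3)/6=-4/15
t_q=1/2 → seg 0, τ=1/2; S=0+38/15·τ+0·τ²+-31/120·τ³=79/64

  seg 0: a=0 b=38/15 c=0 d=-31/120
  seg 1: a=3 b=-17/30 c=-31/20 d=13/24
  seg 2: a=0 b=-4/15 c=17/10 d=-17/60
S(1/2) = 79/64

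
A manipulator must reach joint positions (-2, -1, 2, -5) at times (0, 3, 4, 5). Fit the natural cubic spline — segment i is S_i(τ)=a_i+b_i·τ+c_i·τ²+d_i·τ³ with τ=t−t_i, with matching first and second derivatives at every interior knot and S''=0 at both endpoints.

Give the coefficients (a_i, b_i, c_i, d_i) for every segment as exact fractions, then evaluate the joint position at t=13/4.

  seg 0: a=-2 b=-5/3 c=0 d=2/9
  seg 1: a=-1 b=13/3 c=2 d=-10/3
  seg 2: a=2 b=-5/3 c=-8 d=8/3
S(13/4) = 5/32

Δ: Δ0=1/3, Δ1=3, Δ2=-7
row 1: diag=8, rhs=16; c'=1/8, d'=2
row 2: denom=4−1·1/8=31/8; d'=(-60−1·2)/(31/8)=-16
back: M2=-16
back: M1=2−1/8·-16=4
M: M0=0, M1=4, M2=-16, M3=0
seg 0: a=-2, c=M0/2=0, d=(M1−M0)/(6·3)=2/9, b=Δ0−h0·(2M0+M1)/6=-5/3
seg 1: a=-1, c=M1/2=2, d=(M2−M1)/(6·1)=-10/3, b=Δ1−h1·(2M1+M2)/6=13/3
seg 2: a=2, c=M2/2=-8, d=(M3−M2)/(6·1)=8/3, b=Δ2−h2·(2M2+M3)/6=-5/3
t_q=13/4 → seg 1, τ=1/4; S=-1+13/3·τ+2·τ²+-10/3·τ³=5/32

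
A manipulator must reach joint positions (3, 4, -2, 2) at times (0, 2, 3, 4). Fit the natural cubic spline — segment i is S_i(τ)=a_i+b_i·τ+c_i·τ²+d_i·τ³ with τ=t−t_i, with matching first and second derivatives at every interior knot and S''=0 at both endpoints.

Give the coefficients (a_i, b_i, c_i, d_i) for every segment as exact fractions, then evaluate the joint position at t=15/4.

  seg 0: a=3 b=167/46 c=0 d=-18/23
  seg 1: a=4 b=-265/46 c=-108/23 d=205/46
  seg 2: a=-2 b=-41/23 c=399/46 d=-133/46
S(15/4) = 949/2944

Δ: Δ0=1/2, Δ1=-6, Δ2=4
row 1: diag=6, rhs=-39; c'=1/6, d'=-13/2
row 2: denom=4−1·1/6=23/6; d'=(60−1·-13/2)/(23/6)=399/23
back: M2=399/23
back: M1=-13/2−1/6·399/23=-216/23
M: M0=0, M1=-216/23, M2=399/23, M3=0
seg 0: a=3, c=M0/2=0, d=(M1−M0)/(6·2)=-18/23, b=Δ0−h0·(2M0+M1)/6=167/46
seg 1: a=4, c=M1/2=-108/23, d=(M2−M1)/(6·1)=205/46, b=Δ1−h1·(2M1+M2)/6=-265/46
seg 2: a=-2, c=M2/2=399/46, d=(M3−M2)/(6·1)=-133/46, b=Δ2−h2·(2M2+M3)/6=-41/23
t_q=15/4 → seg 2, τ=3/4; S=-2+-41/23·τ+399/46·τ²+-133/46·τ³=949/2944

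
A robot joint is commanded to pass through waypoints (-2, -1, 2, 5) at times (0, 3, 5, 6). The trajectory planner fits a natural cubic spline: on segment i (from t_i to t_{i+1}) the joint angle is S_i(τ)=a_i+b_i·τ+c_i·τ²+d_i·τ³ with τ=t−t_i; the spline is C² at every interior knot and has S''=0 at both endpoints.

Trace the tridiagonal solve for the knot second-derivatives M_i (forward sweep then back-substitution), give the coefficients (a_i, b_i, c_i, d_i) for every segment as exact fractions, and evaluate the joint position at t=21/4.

  seg 0: a=-2 b=5/42 c=0 d=1/42
  seg 1: a=-1 b=16/21 c=3/14 d=13/168
  seg 2: a=2 b=107/42 c=19/28 d=-19/84
S(21/4) = 685/256

Δ: Δ0=1/3, Δ1=3/2, Δ2=3
row 1: diag=10, rhs=7; c'=1/5, d'=7/10
row 2: denom=6−2·1/5=28/5; d'=(9−2·7/10)/(28/5)=19/14
back: M2=19/14
back: M1=7/10−1/5·19/14=3/7
M: M0=0, M1=3/7, M2=19/14, M3=0
seg 0: a=-2, c=M0/2=0, d=(M1−M0)/(6·3)=1/42, b=Δ0−h0·(2M0+M1)/6=5/42
seg 1: a=-1, c=M1/2=3/14, d=(M2−M1)/(6·2)=13/168, b=Δ1−h1·(2M1+M2)/6=16/21
seg 2: a=2, c=M2/2=19/28, d=(M3−M2)/(6·1)=-19/84, b=Δ2−h2·(2M2+M3)/6=107/42
t_q=21/4 → seg 2, τ=1/4; S=2+107/42·τ+19/28·τ²+-19/84·τ³=685/256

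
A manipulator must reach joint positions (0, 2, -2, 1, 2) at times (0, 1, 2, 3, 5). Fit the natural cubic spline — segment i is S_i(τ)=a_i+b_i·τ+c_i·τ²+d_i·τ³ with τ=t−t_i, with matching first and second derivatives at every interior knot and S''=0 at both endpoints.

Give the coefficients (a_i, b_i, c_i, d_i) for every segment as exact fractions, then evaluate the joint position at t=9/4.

Δ: Δ0=2, Δ1=-4, Δ2=3, Δ3=1/2
row 1: diag=4, rhs=-36; c'=1/4, d'=-9
row 2: denom=4−1·1/4=15/4; d'=(42−1·-9)/(15/4)=68/5
row 3: denom=6−1·4/15=86/15; d'=(-15−1·68/5)/(86/15)=-429/86
back: M3=-429/86
back: M2=68/5−4/15·-429/86=642/43
back: M1=-9−1/4·642/43=-1095/86
M: M0=0, M1=-1095/86, M2=642/43, M3=-429/86, M4=0
seg 0: a=0, c=M0/2=0, d=(M1−M0)/(6·1)=-365/172, b=Δ0−h0·(2M0+M1)/6=709/172
seg 1: a=2, c=M1/2=-1095/172, d=(M2−M1)/(6·1)=793/172, b=Δ1−h1·(2M1+M2)/6=-193/86
seg 2: a=-2, c=M2/2=321/43, d=(M3−M2)/(6·1)=-571/172, b=Δ2−h2·(2M2+M3)/6=-197/172
seg 3: a=1, c=M3/2=-429/172, d=(M4−M3)/(6·2)=143/344, b=Δ3−h3·(2M3+M4)/6=329/86
t_q=9/4 → seg 2, τ=1/4; S=-2+-197/172·τ+321/43·τ²+-571/172·τ³=-20603/11008

  seg 0: a=0 b=709/172 c=0 d=-365/172
  seg 1: a=2 b=-193/86 c=-1095/172 d=793/172
  seg 2: a=-2 b=-197/172 c=321/43 d=-571/172
  seg 3: a=1 b=329/86 c=-429/172 d=143/344
S(9/4) = -20603/11008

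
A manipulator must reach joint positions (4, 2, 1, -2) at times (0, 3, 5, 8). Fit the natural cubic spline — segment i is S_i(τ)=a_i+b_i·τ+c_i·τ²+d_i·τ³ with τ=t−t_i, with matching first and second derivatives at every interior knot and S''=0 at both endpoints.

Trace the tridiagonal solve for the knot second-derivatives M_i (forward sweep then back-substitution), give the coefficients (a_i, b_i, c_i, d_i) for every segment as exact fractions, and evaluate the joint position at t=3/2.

Δ: Δ0=-2/3, Δ1=-1/2, Δ2=-1
row 1: diag=10, rhs=1; c'=1/5, d'=1/10
row 2: denom=10−2·1/5=48/5; d'=(-3−2·1/10)/(48/5)=-1/3
back: M2=-1/3
back: M1=1/10−1/5·-1/3=1/6
M: M0=0, M1=1/6, M2=-1/3, M3=0
seg 0: a=4, c=M0/2=0, d=(M1−M0)/(6·3)=1/108, b=Δ0−h0·(2M0+M1)/6=-3/4
seg 1: a=2, c=M1/2=1/12, d=(M2−M1)/(6·2)=-1/24, b=Δ1−h1·(2M1+M2)/6=-1/2
seg 2: a=1, c=M2/2=-1/6, d=(M3−M2)/(6·3)=1/54, b=Δ2−h2·(2M2+M3)/6=-2/3
t_q=3/2 → seg 0, τ=3/2; S=4+-3/4·τ+0·τ²+1/108·τ³=93/32

  seg 0: a=4 b=-3/4 c=0 d=1/108
  seg 1: a=2 b=-1/2 c=1/12 d=-1/24
  seg 2: a=1 b=-2/3 c=-1/6 d=1/54
S(3/2) = 93/32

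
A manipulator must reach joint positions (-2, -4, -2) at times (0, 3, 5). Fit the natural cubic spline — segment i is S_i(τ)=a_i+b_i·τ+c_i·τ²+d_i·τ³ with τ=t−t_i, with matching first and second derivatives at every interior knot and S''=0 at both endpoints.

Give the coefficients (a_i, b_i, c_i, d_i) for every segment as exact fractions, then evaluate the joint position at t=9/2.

Δ: Δ0=-2/3, Δ1=1
row 1: diag=10, rhs=10; c'=1/5, d'=1
back: M1=1
M: M0=0, M1=1, M2=0
seg 0: a=-2, c=M0/2=0, d=(M1−M0)/(6·3)=1/18, b=Δ0−h0·(2M0+M1)/6=-7/6
seg 1: a=-4, c=M1/2=1/2, d=(M2−M1)/(6·2)=-1/12, b=Δ1−h1·(2M1+M2)/6=1/3
t_q=9/2 → seg 1, τ=3/2; S=-4+1/3·τ+1/2·τ²+-1/12·τ³=-85/32

  seg 0: a=-2 b=-7/6 c=0 d=1/18
  seg 1: a=-4 b=1/3 c=1/2 d=-1/12
S(9/2) = -85/32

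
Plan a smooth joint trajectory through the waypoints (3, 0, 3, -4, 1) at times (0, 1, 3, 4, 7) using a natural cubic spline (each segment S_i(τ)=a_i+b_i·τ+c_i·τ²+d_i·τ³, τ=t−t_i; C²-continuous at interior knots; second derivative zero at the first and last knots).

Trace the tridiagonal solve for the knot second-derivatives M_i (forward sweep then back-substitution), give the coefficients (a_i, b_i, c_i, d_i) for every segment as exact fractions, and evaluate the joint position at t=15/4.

  seg 0: a=3 b=-6689/1500 c=0 d=2189/1500
  seg 1: a=0 b=-61/750 c=2189/500 d=-5381/3000
  seg 2: a=3 b=-307/75 c=-798/125 d=1304/375
  seg 3: a=-4 b=-2411/375 c=506/125 d=-506/1125
S(15/4) = -1097/500

Δ: Δ0=-3, Δ1=3/2, Δ2=-7, Δ3=5/3
row 1: diag=6, rhs=27; c'=1/3, d'=9/2
row 2: denom=6−2·1/3=16/3; d'=(-51−2·9/2)/(16/3)=-45/4
row 3: denom=8−1·3/16=125/16; d'=(52−1·-45/4)/(125/16)=1012/125
back: M3=1012/125
back: M2=-45/4−3/16·1012/125=-1596/125
back: M1=9/2−1/3·-1596/125=2189/250
M: M0=0, M1=2189/250, M2=-1596/125, M3=1012/125, M4=0
seg 0: a=3, c=M0/2=0, d=(M1−M0)/(6·1)=2189/1500, b=Δ0−h0·(2M0+M1)/6=-6689/1500
seg 1: a=0, c=M1/2=2189/500, d=(M2−M1)/(6·2)=-5381/3000, b=Δ1−h1·(2M1+M2)/6=-61/750
seg 2: a=3, c=M2/2=-798/125, d=(M3−M2)/(6·1)=1304/375, b=Δ2−h2·(2M2+M3)/6=-307/75
seg 3: a=-4, c=M3/2=506/125, d=(M4−M3)/(6·3)=-506/1125, b=Δ3−h3·(2M3+M4)/6=-2411/375
t_q=15/4 → seg 2, τ=3/4; S=3+-307/75·τ+-798/125·τ²+1304/375·τ³=-1097/500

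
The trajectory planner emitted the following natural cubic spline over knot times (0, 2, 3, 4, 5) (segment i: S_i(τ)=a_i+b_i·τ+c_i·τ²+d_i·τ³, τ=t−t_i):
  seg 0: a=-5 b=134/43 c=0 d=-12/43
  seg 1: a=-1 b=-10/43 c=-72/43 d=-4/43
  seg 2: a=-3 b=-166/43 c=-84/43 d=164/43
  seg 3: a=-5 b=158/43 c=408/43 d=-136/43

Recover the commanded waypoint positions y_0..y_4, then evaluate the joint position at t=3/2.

y_0=-5 y_1=-1 y_2=-3 y_3=-5 y_4=5
S(3/2) = -109/86

y_0 = S_0(0) = a_0 = -5
y_1 = S_1(0) = a_1 = -1
y_2 = S_2(0) = a_2 = -3
y_3 = S_3(0) = a_3 = -5
y_4 = S_3(1) = 5
t_q=3/2 is in segment 0 (τ=3/2); S_0(τ)=-109/86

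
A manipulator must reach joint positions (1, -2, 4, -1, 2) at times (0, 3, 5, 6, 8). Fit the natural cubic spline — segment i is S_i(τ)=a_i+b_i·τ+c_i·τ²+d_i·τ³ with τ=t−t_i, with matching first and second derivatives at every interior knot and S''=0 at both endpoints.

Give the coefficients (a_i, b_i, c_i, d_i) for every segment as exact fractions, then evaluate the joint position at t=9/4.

  seg 0: a=1 b=-1073/326 c=0 d=83/326
  seg 1: a=-2 b=584/163 c=747/326 d=-421/326
  seg 2: a=4 b=-448/163 c=-1779/326 d=1045/326
  seg 3: a=-1 b=-1319/326 c=678/163 d=-113/163
S(9/4) = -73141/20864

Δ: Δ0=-1, Δ1=3, Δ2=-5, Δ3=3/2
row 1: diag=10, rhs=24; c'=1/5, d'=12/5
row 2: denom=6−2·1/5=28/5; d'=(-48−2·12/5)/(28/5)=-66/7
row 3: denom=6−1·5/28=163/28; d'=(39−1·-66/7)/(163/28)=1356/163
back: M3=1356/163
back: M2=-66/7−5/28·1356/163=-1779/163
back: M1=12/5−1/5·-1779/163=747/163
M: M0=0, M1=747/163, M2=-1779/163, M3=1356/163, M4=0
seg 0: a=1, c=M0/2=0, d=(M1−M0)/(6·3)=83/326, b=Δ0−h0·(2M0+M1)/6=-1073/326
seg 1: a=-2, c=M1/2=747/326, d=(M2−M1)/(6·2)=-421/326, b=Δ1−h1·(2M1+M2)/6=584/163
seg 2: a=4, c=M2/2=-1779/326, d=(M3−M2)/(6·1)=1045/326, b=Δ2−h2·(2M2+M3)/6=-448/163
seg 3: a=-1, c=M3/2=678/163, d=(M4−M3)/(6·2)=-113/163, b=Δ3−h3·(2M3+M4)/6=-1319/326
t_q=9/4 → seg 0, τ=9/4; S=1+-1073/326·τ+0·τ²+83/326·τ³=-73141/20864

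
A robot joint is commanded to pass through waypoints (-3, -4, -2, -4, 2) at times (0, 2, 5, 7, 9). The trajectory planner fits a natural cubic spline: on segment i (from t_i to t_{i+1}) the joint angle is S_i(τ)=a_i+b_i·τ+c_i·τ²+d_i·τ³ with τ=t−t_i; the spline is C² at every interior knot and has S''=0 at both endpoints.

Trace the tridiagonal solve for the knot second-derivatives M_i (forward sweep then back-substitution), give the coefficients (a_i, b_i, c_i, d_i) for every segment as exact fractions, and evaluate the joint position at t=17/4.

Δ: Δ0=-1/2, Δ1=2/3, Δ2=-1, Δ3=3
row 1: diag=10, rhs=7; c'=3/10, d'=7/10
row 2: denom=10−3·3/10=91/10; d'=(-10−3·7/10)/(91/10)=-121/91
row 3: denom=8−2·20/91=688/91; d'=(24−2·-121/91)/(688/91)=1213/344
back: M3=1213/344
back: M2=-121/91−20/91·1213/344=-181/86
back: M1=7/10−3/10·-181/86=229/172
M: M0=0, M1=229/172, M2=-181/86, M3=1213/344, M4=0
seg 0: a=-3, c=M0/2=0, d=(M1−M0)/(6·2)=229/2064, b=Δ0−h0·(2M0+M1)/6=-487/516
seg 1: a=-4, c=M1/2=229/344, d=(M2−M1)/(6·3)=-197/1032, b=Δ1−h1·(2M1+M2)/6=50/129
seg 2: a=-2, c=M2/2=-181/172, d=(M3−M2)/(6·2)=1937/4128, b=Δ2−h2·(2M2+M3)/6=-797/1032
seg 3: a=-4, c=M3/2=1213/688, d=(M4−M3)/(6·2)=-1213/4128, b=Δ3−h3·(2M3+M4)/6=335/516
t_q=17/4 → seg 1, τ=9/4; S=-4+50/129·τ+229/344·τ²+-197/1032·τ³=-42539/22016

  seg 0: a=-3 b=-487/516 c=0 d=229/2064
  seg 1: a=-4 b=50/129 c=229/344 d=-197/1032
  seg 2: a=-2 b=-797/1032 c=-181/172 d=1937/4128
  seg 3: a=-4 b=335/516 c=1213/688 d=-1213/4128
S(17/4) = -42539/22016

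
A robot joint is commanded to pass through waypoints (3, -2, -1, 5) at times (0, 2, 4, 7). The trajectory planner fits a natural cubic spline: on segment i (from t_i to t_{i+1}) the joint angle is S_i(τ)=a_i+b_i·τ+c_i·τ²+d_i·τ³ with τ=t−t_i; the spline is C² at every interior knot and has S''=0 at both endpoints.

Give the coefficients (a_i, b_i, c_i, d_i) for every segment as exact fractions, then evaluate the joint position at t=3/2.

  seg 0: a=3 b=-61/19 c=0 d=27/152
  seg 1: a=-2 b=-41/38 c=81/76 d=-21/152
  seg 2: a=-1 b=29/19 c=9/38 d=-1/38
S(3/2) = -1479/1216

Δ: Δ0=-5/2, Δ1=1/2, Δ2=2
row 1: diag=8, rhs=18; c'=1/4, d'=9/4
row 2: denom=10−2·1/4=19/2; d'=(9−2·9/4)/(19/2)=9/19
back: M2=9/19
back: M1=9/4−1/4·9/19=81/38
M: M0=0, M1=81/38, M2=9/19, M3=0
seg 0: a=3, c=M0/2=0, d=(M1−M0)/(6·2)=27/152, b=Δ0−h0·(2M0+M1)/6=-61/19
seg 1: a=-2, c=M1/2=81/76, d=(M2−M1)/(6·2)=-21/152, b=Δ1−h1·(2M1+M2)/6=-41/38
seg 2: a=-1, c=M2/2=9/38, d=(M3−M2)/(6·3)=-1/38, b=Δ2−h2·(2M2+M3)/6=29/19
t_q=3/2 → seg 0, τ=3/2; S=3+-61/19·τ+0·τ²+27/152·τ³=-1479/1216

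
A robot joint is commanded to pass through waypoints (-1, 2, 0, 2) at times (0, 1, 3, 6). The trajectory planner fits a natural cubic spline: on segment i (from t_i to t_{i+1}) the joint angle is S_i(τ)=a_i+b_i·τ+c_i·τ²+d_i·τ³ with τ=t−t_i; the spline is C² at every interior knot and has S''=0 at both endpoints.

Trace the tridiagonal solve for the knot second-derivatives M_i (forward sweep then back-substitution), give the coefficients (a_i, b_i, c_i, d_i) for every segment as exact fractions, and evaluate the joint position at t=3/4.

Δ: Δ0=3, Δ1=-1, Δ2=2/3
row 1: diag=6, rhs=-24; c'=1/3, d'=-4
row 2: denom=10−2·1/3=28/3; d'=(10−2·-4)/(28/3)=27/14
back: M2=27/14
back: M1=-4−1/3·27/14=-65/14
M: M0=0, M1=-65/14, M2=27/14, M3=0
seg 0: a=-1, c=M0/2=0, d=(M1−M0)/(6·1)=-65/84, b=Δ0−h0·(2M0+M1)/6=317/84
seg 1: a=2, c=M1/2=-65/28, d=(M2−M1)/(6·2)=23/42, b=Δ1−h1·(2M1+M2)/6=61/42
seg 2: a=0, c=M2/2=27/28, d=(M3−M2)/(6·3)=-3/28, b=Δ2−h2·(2M2+M3)/6=-53/42
t_q=3/4 → seg 0, τ=3/4; S=-1+317/84·τ+0·τ²+-65/84·τ³=385/256

  seg 0: a=-1 b=317/84 c=0 d=-65/84
  seg 1: a=2 b=61/42 c=-65/28 d=23/42
  seg 2: a=0 b=-53/42 c=27/28 d=-3/28
S(3/4) = 385/256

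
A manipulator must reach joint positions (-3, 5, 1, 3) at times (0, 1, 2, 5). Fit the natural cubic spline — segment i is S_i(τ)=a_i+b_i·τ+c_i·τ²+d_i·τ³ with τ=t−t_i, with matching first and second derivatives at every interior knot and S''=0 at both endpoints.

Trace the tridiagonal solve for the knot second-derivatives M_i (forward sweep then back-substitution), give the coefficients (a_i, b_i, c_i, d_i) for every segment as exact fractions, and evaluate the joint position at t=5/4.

Δ: Δ0=8, Δ1=-4, Δ2=2/3
row 1: diag=4, rhs=-72; c'=1/4, d'=-18
row 2: denom=8−1·1/4=31/4; d'=(28−1·-18)/(31/4)=184/31
back: M2=184/31
back: M1=-18−1/4·184/31=-604/31
M: M0=0, M1=-604/31, M2=184/31, M3=0
seg 0: a=-3, c=M0/2=0, d=(M1−M0)/(6·1)=-302/93, b=Δ0−h0·(2M0+M1)/6=1046/93
seg 1: a=5, c=M1/2=-302/31, d=(M2−M1)/(6·1)=394/93, b=Δ1−h1·(2M1+M2)/6=140/93
seg 2: a=1, c=M2/2=92/31, d=(M3−M2)/(6·3)=-92/279, b=Δ2−h2·(2M2+M3)/6=-490/93
t_q=5/4 → seg 1, τ=1/4; S=5+140/93·τ+-302/31·τ²+394/93·τ³=4795/992

  seg 0: a=-3 b=1046/93 c=0 d=-302/93
  seg 1: a=5 b=140/93 c=-302/31 d=394/93
  seg 2: a=1 b=-490/93 c=92/31 d=-92/279
S(5/4) = 4795/992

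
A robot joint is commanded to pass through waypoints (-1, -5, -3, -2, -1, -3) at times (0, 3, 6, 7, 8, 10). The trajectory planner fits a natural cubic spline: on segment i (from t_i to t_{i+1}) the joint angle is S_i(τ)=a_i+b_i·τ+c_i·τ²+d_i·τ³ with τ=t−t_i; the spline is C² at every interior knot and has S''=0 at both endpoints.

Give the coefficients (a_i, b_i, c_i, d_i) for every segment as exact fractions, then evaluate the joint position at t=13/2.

  seg 0: a=-1 b=-3589/1929 c=0 d=113/1929
  seg 1: a=-5 b=-538/1929 c=339/643 d=-409/5787
  seg 2: a=-3 b=1883/1929 c=-70/643 d=256/1929
  seg 3: a=-2 b=2231/1929 c=186/643 d=-860/1929
  seg 4: a=-1 b=767/1929 c=-674/643 d=337/1929
S(13/2) = -1622/643

Δ: Δ0=-4/3, Δ1=2/3, Δ2=1, Δ3=1, Δ4=-1
row 1: diag=12, rhs=12; c'=1/4, d'=1
row 2: denom=8−3·1/4=29/4; d'=(2−3·1)/(29/4)=-4/29
row 3: denom=4−1·4/29=112/29; d'=(0−1·-4/29)/(112/29)=1/28
row 4: denom=6−1·29/112=643/112; d'=(-12−1·1/28)/(643/112)=-1348/643
back: M4=-1348/643
back: M3=1/28−29/112·-1348/643=372/643
back: M2=-4/29−4/29·372/643=-140/643
back: M1=1−1/4·-140/643=678/643
M: M0=0, M1=678/643, M2=-140/643, M3=372/643, M4=-1348/643, M5=0
seg 0: a=-1, c=M0/2=0, d=(M1−M0)/(6·3)=113/1929, b=Δ0−h0·(2M0+M1)/6=-3589/1929
seg 1: a=-5, c=M1/2=339/643, d=(M2−M1)/(6·3)=-409/5787, b=Δ1−h1·(2M1+M2)/6=-538/1929
seg 2: a=-3, c=M2/2=-70/643, d=(M3−M2)/(6·1)=256/1929, b=Δ2−h2·(2M2+M3)/6=1883/1929
seg 3: a=-2, c=M3/2=186/643, d=(M4−M3)/(6·1)=-860/1929, b=Δ3−h3·(2M3+M4)/6=2231/1929
seg 4: a=-1, c=M4/2=-674/643, d=(M5−M4)/(6·2)=337/1929, b=Δ4−h4·(2M4+M5)/6=767/1929
t_q=13/2 → seg 2, τ=1/2; S=-3+1883/1929·τ+-70/643·τ²+256/1929·τ³=-1622/643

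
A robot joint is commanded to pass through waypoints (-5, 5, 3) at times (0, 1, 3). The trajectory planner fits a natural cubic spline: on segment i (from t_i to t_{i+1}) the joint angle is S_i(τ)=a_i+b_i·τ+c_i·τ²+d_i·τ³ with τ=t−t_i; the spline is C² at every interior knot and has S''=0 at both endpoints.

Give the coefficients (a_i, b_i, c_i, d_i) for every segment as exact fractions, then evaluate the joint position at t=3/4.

Δ: Δ0=10, Δ1=-1
row 1: diag=6, rhs=-66; c'=1/3, d'=-11
back: M1=-11
M: M0=0, M1=-11, M2=0
seg 0: a=-5, c=M0/2=0, d=(M1−M0)/(6·1)=-11/6, b=Δ0−h0·(2M0+M1)/6=71/6
seg 1: a=5, c=M1/2=-11/2, d=(M2−M1)/(6·2)=11/12, b=Δ1−h1·(2M1+M2)/6=19/3
t_q=3/4 → seg 0, τ=3/4; S=-5+71/6·τ+0·τ²+-11/6·τ³=397/128

  seg 0: a=-5 b=71/6 c=0 d=-11/6
  seg 1: a=5 b=19/3 c=-11/2 d=11/12
S(3/4) = 397/128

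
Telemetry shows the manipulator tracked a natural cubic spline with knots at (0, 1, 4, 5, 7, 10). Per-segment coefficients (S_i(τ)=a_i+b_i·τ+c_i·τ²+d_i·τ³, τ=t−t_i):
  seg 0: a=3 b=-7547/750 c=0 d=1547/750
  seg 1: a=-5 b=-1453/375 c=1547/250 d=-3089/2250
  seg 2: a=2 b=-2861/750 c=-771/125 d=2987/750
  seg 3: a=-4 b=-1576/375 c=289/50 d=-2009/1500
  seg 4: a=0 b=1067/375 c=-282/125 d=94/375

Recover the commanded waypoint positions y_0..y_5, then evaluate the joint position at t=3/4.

y_0 = S_0(0) = a_0 = 3
y_1 = S_1(0) = a_1 = -5
y_2 = S_2(0) = a_2 = 2
y_3 = S_3(0) = a_3 = -4
y_4 = S_4(0) = a_4 = 0
y_5 = S_4(3) = -5
t_q=3/4 is in segment 0 (τ=3/4); S_0(τ)=-58829/16000

y_0=3 y_1=-5 y_2=2 y_3=-4 y_4=0 y_5=-5
S(3/4) = -58829/16000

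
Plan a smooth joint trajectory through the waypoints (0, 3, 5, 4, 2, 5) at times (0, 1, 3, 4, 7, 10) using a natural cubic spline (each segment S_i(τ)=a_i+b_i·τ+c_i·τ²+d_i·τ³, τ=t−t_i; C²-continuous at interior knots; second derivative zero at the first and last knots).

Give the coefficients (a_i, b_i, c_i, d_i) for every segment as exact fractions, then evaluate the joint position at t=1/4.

Δ: Δ0=3, Δ1=1, Δ2=-1, Δ3=-2/3, Δ4=1
row 1: diag=6, rhs=-12; c'=1/3, d'=-2
row 2: denom=6−2·1/3=16/3; d'=(-12−2·-2)/(16/3)=-3/2
row 3: denom=8−1·3/16=125/16; d'=(2−1·-3/2)/(125/16)=56/125
row 4: denom=12−3·48/125=1356/125; d'=(10−3·56/125)/(1356/125)=541/678
back: M4=541/678
back: M3=56/125−48/125·541/678=16/113
back: M2=-3/2−3/16·16/113=-345/226
back: M1=-2−1/3·-345/226=-337/226
M: M0=0, M1=-337/226, M2=-345/226, M3=16/113, M4=541/678, M5=0
seg 0: a=0, c=M0/2=0, d=(M1−M0)/(6·1)=-337/1356, b=Δ0−h0·(2M0+M1)/6=4405/1356
seg 1: a=3, c=M1/2=-337/452, d=(M2−M1)/(6·2)=-1/339, b=Δ1−h1·(2M1+M2)/6=1697/678
seg 2: a=5, c=M2/2=-345/452, d=(M3−M2)/(6·1)=377/1356, b=Δ2−h2·(2M2+M3)/6=-349/678
seg 3: a=4, c=M3/2=8/113, d=(M4−M3)/(6·3)=445/12204, b=Δ3−h3·(2M3+M4)/6=-1637/1356
seg 4: a=2, c=M4/2=541/1356, d=(M5−M4)/(6·3)=-541/12204, b=Δ4−h4·(2M4+M5)/6=137/678
t_q=1/4 → seg 0, τ=1/4; S=0+4405/1356·τ+0·τ²+-337/1356·τ³=23381/28928

  seg 0: a=0 b=4405/1356 c=0 d=-337/1356
  seg 1: a=3 b=1697/678 c=-337/452 d=-1/339
  seg 2: a=5 b=-349/678 c=-345/452 d=377/1356
  seg 3: a=4 b=-1637/1356 c=8/113 d=445/12204
  seg 4: a=2 b=137/678 c=541/1356 d=-541/12204
S(1/4) = 23381/28928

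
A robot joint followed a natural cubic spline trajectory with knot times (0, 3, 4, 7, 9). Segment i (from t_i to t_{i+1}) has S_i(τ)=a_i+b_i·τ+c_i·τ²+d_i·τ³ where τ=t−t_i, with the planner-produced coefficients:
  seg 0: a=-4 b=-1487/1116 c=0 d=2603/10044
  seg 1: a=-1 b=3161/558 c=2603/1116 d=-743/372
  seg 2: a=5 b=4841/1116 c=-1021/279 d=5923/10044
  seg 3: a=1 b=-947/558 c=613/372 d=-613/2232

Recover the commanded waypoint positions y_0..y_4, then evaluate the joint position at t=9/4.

y_0=-4 y_1=-1 y_2=5 y_3=1 y_4=2
S(9/4) = -32109/7936

y_0 = S_0(0) = a_0 = -4
y_1 = S_1(0) = a_1 = -1
y_2 = S_2(0) = a_2 = 5
y_3 = S_3(0) = a_3 = 1
y_4 = S_3(2) = 2
t_q=9/4 is in segment 0 (τ=9/4); S_0(τ)=-32109/7936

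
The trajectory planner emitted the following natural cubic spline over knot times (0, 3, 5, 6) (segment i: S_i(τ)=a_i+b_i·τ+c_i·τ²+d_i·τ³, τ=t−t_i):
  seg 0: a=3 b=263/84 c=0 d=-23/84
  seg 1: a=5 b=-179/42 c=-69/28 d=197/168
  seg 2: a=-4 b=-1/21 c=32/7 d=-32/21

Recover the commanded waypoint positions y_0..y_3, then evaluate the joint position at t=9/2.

y_0=3 y_1=5 y_2=-4 y_3=-1
S(9/2) = -1335/448

y_0 = S_0(0) = a_0 = 3
y_1 = S_1(0) = a_1 = 5
y_2 = S_2(0) = a_2 = -4
y_3 = S_2(1) = -1
t_q=9/2 is in segment 1 (τ=3/2); S_1(τ)=-1335/448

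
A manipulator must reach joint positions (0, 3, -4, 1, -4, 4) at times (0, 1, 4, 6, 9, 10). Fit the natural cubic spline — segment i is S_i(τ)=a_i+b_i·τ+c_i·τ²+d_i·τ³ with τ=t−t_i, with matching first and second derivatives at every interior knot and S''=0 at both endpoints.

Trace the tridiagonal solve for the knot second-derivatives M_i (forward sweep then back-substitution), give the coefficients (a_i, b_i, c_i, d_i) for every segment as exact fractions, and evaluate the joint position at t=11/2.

Δ: Δ0=3, Δ1=-7/3, Δ2=5/2, Δ3=-5/3, Δ4=8
row 1: diag=8, rhs=-32; c'=3/8, d'=-4
row 2: denom=10−3·3/8=71/8; d'=(29−3·-4)/(71/8)=328/71
row 3: denom=10−2·16/71=678/71; d'=(-25−2·328/71)/(678/71)=-2431/678
row 4: denom=8−3·71/226=1595/226; d'=(58−3·-2431/678)/(1595/226)=15539/1595
back: M4=15539/1595
back: M3=-2431/678−71/226·15539/1595=-31802/4785
back: M2=328/71−16/71·-31802/4785=29272/4785
back: M1=-4−3/8·29272/4785=-10039/1595
M: M0=0, M1=-10039/1595, M2=29272/4785, M3=-31802/4785, M4=15539/1595, M5=0
seg 0: a=0, c=M0/2=0, d=(M1−M0)/(6·1)=-10039/9570, b=Δ0−h0·(2M0+M1)/6=38749/9570
seg 1: a=3, c=M1/2=-10039/3190, d=(M2−M1)/(6·3)=5399/7830, b=Δ1−h1·(2M1+M2)/6=4316/4785
seg 2: a=-4, c=M2/2=14636/4785, d=(M3−M2)/(6·2)=-117/110, b=Δ2−h2·(2M2+M3)/6=6097/9570
seg 3: a=1, c=M3/2=-15901/4785, d=(M4−M3)/(6·3)=7129/7830, b=Δ3−h3·(2M3+M4)/6=1037/9570
seg 4: a=-4, c=M4/2=15539/3190, d=(M5−M4)/(6·1)=-15539/9570, b=Δ4−h4·(2M4+M5)/6=22741/4785
t_q=11/2 → seg 2, τ=3/2; S=-4+6097/9570·τ+14636/4785·τ²+-117/110·τ³=6329/25520

  seg 0: a=0 b=38749/9570 c=0 d=-10039/9570
  seg 1: a=3 b=4316/4785 c=-10039/3190 d=5399/7830
  seg 2: a=-4 b=6097/9570 c=14636/4785 d=-117/110
  seg 3: a=1 b=1037/9570 c=-15901/4785 d=7129/7830
  seg 4: a=-4 b=22741/4785 c=15539/3190 d=-15539/9570
S(11/2) = 6329/25520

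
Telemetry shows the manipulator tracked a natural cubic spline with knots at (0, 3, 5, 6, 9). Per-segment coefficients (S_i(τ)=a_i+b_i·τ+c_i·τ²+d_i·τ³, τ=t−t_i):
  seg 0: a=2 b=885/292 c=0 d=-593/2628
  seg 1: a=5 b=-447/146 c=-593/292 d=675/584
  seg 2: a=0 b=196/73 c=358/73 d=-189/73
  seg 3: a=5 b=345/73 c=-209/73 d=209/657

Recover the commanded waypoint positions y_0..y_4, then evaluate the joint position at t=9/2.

y_0 = S_0(0) = a_0 = 2
y_1 = S_1(0) = a_1 = 5
y_2 = S_2(0) = a_2 = 0
y_3 = S_3(0) = a_3 = 5
y_4 = S_3(3) = 2
t_q=9/2 is in segment 1 (τ=3/2); S_1(τ)=-1219/4672

y_0=2 y_1=5 y_2=0 y_3=5 y_4=2
S(9/2) = -1219/4672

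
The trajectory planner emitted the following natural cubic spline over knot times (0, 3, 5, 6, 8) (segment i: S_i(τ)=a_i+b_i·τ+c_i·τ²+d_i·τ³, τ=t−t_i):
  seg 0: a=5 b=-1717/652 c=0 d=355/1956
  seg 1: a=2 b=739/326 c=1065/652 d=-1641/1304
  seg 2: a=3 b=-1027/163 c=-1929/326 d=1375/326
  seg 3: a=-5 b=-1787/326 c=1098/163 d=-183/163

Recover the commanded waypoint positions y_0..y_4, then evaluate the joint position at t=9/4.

y_0=5 y_1=2 y_2=3 y_3=-5 y_4=2
S(9/4) = 47657/41728

y_0 = S_0(0) = a_0 = 5
y_1 = S_1(0) = a_1 = 2
y_2 = S_2(0) = a_2 = 3
y_3 = S_3(0) = a_3 = -5
y_4 = S_3(2) = 2
t_q=9/4 is in segment 0 (τ=9/4); S_0(τ)=47657/41728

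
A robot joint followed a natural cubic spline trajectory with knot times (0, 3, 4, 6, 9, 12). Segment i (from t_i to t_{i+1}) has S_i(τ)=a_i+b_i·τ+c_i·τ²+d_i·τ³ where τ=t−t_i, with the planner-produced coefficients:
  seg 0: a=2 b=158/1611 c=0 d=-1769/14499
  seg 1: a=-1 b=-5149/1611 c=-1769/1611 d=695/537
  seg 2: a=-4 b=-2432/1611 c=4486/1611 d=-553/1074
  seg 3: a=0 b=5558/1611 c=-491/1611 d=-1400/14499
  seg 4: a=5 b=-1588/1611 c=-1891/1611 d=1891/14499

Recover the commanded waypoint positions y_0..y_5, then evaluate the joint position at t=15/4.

y_0=2 y_1=-1 y_2=-4 y_3=0 y_4=5 y_5=-5
S(15/4) = -119215/34368

y_0 = S_0(0) = a_0 = 2
y_1 = S_1(0) = a_1 = -1
y_2 = S_2(0) = a_2 = -4
y_3 = S_3(0) = a_3 = 0
y_4 = S_4(0) = a_4 = 5
y_5 = S_4(3) = -5
t_q=15/4 is in segment 1 (τ=3/4); S_1(τ)=-119215/34368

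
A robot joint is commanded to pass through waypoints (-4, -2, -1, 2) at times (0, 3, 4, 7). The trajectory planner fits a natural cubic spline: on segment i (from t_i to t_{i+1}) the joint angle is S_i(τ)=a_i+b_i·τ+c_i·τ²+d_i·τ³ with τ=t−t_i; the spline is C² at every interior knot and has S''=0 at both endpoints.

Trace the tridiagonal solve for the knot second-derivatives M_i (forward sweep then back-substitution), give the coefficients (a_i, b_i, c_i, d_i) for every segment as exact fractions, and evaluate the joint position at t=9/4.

  seg 0: a=-4 b=34/63 c=0 d=8/567
  seg 1: a=-2 b=58/63 c=8/63 d=-1/21
  seg 2: a=-1 b=65/63 c=-1/63 d=1/567
S(9/4) = -21/8

Δ: Δ0=2/3, Δ1=1, Δ2=1
row 1: diag=8, rhs=2; c'=1/8, d'=1/4
row 2: denom=8−1·1/8=63/8; d'=(0−1·1/4)/(63/8)=-2/63
back: M2=-2/63
back: M1=1/4−1/8·-2/63=16/63
M: M0=0, M1=16/63, M2=-2/63, M3=0
seg 0: a=-4, c=M0/2=0, d=(M1−M0)/(6·3)=8/567, b=Δ0−h0·(2M0+M1)/6=34/63
seg 1: a=-2, c=M1/2=8/63, d=(M2−M1)/(6·1)=-1/21, b=Δ1−h1·(2M1+M2)/6=58/63
seg 2: a=-1, c=M2/2=-1/63, d=(M3−M2)/(6·3)=1/567, b=Δ2−h2·(2M2+M3)/6=65/63
t_q=9/4 → seg 0, τ=9/4; S=-4+34/63·τ+0·τ²+8/567·τ³=-21/8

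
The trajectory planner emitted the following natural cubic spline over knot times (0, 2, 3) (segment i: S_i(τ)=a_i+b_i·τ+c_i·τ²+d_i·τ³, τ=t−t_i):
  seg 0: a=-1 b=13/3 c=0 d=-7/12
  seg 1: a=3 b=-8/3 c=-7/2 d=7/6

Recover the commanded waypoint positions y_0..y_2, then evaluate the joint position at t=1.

y_0 = S_0(0) = a_0 = -1
y_1 = S_1(0) = a_1 = 3
y_2 = S_1(1) = -2
t_q=1 is in segment 0 (τ=1); S_0(τ)=11/4

y_0=-1 y_1=3 y_2=-2
S(1) = 11/4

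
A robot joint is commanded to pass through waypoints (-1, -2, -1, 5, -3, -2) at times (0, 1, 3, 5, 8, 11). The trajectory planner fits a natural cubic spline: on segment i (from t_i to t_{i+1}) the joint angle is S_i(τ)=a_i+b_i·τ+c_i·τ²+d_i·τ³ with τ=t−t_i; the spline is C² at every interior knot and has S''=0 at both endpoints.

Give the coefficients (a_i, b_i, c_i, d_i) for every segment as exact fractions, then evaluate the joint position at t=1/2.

Δ: Δ0=-1, Δ1=1/2, Δ2=3, Δ3=-8/3, Δ4=1/3
row 1: diag=6, rhs=9; c'=1/3, d'=3/2
row 2: denom=8−2·1/3=22/3; d'=(15−2·3/2)/(22/3)=18/11
row 3: denom=10−2·3/11=104/11; d'=(-34−2·18/11)/(104/11)=-205/52
row 4: denom=12−3·33/104=1149/104; d'=(18−3·-205/52)/(1149/104)=1034/383
back: M4=1034/383
back: M3=-205/52−33/104·1034/383=-1838/383
back: M2=18/11−3/11·-1838/383=1128/383
back: M1=3/2−1/3·1128/383=397/766
M: M0=0, M1=397/766, M2=1128/383, M3=-1838/383, M4=1034/383, M5=0
seg 0: a=-1, c=M0/2=0, d=(M1−M0)/(6·1)=397/4596, b=Δ0−h0·(2M0+M1)/6=-4993/4596
seg 1: a=-2, c=M1/2=397/1532, d=(M2−M1)/(6·2)=1859/9192, b=Δ1−h1·(2M1+M2)/6=-1901/2298
seg 2: a=-1, c=M2/2=564/383, d=(M3−M2)/(6·2)=-1483/2298, b=Δ2−h2·(2M2+M3)/6=3029/1149
seg 3: a=5, c=M3/2=-919/383, d=(M4−M3)/(6·3)=1436/3447, b=Δ3−h3·(2M3+M4)/6=899/1149
seg 4: a=-3, c=M4/2=517/383, d=(M5−M4)/(6·3)=-517/3447, b=Δ4−h4·(2M4+M5)/6=-2719/1149
t_q=1/2 → seg 0, τ=1/2; S=-1+-4993/4596·τ+0·τ²+397/4596·τ³=-18781/12256

  seg 0: a=-1 b=-4993/4596 c=0 d=397/4596
  seg 1: a=-2 b=-1901/2298 c=397/1532 d=1859/9192
  seg 2: a=-1 b=3029/1149 c=564/383 d=-1483/2298
  seg 3: a=5 b=899/1149 c=-919/383 d=1436/3447
  seg 4: a=-3 b=-2719/1149 c=517/383 d=-517/3447
S(1/2) = -18781/12256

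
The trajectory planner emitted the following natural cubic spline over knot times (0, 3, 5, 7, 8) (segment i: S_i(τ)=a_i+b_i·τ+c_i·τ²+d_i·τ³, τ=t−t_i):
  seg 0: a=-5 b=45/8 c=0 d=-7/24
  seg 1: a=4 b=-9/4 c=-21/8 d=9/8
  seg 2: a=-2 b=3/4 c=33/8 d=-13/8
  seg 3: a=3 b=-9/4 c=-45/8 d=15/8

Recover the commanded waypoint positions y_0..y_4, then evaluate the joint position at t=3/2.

y_0=-5 y_1=4 y_2=-2 y_3=3 y_4=-3
S(3/2) = 157/64

y_0 = S_0(0) = a_0 = -5
y_1 = S_1(0) = a_1 = 4
y_2 = S_2(0) = a_2 = -2
y_3 = S_3(0) = a_3 = 3
y_4 = S_3(1) = -3
t_q=3/2 is in segment 0 (τ=3/2); S_0(τ)=157/64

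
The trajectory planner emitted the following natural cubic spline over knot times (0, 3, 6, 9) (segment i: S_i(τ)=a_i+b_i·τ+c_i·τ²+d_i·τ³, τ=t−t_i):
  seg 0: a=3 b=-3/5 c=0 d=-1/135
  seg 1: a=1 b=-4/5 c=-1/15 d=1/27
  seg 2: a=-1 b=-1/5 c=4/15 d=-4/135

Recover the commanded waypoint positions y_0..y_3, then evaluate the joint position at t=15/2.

y_0 = S_0(0) = a_0 = 3
y_1 = S_1(0) = a_1 = 1
y_2 = S_2(0) = a_2 = -1
y_3 = S_2(3) = 0
t_q=15/2 is in segment 2 (τ=3/2); S_2(τ)=-4/5

y_0=3 y_1=1 y_2=-1 y_3=0
S(15/2) = -4/5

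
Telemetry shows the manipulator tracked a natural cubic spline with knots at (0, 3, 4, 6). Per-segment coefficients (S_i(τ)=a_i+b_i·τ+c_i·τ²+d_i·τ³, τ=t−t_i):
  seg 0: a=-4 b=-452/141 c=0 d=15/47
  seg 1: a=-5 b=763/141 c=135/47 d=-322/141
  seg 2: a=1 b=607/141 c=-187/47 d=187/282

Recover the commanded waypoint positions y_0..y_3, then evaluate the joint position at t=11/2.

y_0 = S_0(0) = a_0 = -4
y_1 = S_1(0) = a_1 = -5
y_2 = S_2(0) = a_2 = 1
y_3 = S_2(2) = -1
t_q=11/2 is in segment 2 (τ=3/2); S_2(τ)=559/752

y_0=-4 y_1=-5 y_2=1 y_3=-1
S(11/2) = 559/752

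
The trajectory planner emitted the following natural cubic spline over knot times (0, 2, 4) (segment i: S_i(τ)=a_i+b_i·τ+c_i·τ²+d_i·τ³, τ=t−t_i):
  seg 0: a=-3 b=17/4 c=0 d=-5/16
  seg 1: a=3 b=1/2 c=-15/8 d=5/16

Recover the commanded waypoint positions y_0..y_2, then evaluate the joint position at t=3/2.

y_0=-3 y_1=3 y_2=-1
S(3/2) = 297/128

y_0 = S_0(0) = a_0 = -3
y_1 = S_1(0) = a_1 = 3
y_2 = S_1(2) = -1
t_q=3/2 is in segment 0 (τ=3/2); S_0(τ)=297/128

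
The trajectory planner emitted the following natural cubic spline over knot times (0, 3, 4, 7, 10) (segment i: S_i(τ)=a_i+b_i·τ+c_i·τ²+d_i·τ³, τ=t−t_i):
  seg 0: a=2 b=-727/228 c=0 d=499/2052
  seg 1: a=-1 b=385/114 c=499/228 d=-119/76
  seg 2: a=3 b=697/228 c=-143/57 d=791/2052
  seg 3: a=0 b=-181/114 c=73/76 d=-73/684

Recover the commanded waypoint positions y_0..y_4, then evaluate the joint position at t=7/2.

y_0=2 y_1=-1 y_2=3 y_3=0 y_4=1
S(7/2) = 1897/1824

y_0 = S_0(0) = a_0 = 2
y_1 = S_1(0) = a_1 = -1
y_2 = S_2(0) = a_2 = 3
y_3 = S_3(0) = a_3 = 0
y_4 = S_3(3) = 1
t_q=7/2 is in segment 1 (τ=1/2); S_1(τ)=1897/1824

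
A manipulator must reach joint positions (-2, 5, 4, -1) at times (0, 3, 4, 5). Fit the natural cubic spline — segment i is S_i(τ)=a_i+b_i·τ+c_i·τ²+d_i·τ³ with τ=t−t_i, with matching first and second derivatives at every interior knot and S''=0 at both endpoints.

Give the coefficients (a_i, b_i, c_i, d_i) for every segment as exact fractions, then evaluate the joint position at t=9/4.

Δ: Δ0=7/3, Δ1=-1, Δ2=-5
row 1: diag=8, rhs=-20; c'=1/8, d'=-5/2
row 2: denom=4−1·1/8=31/8; d'=(-24−1·-5/2)/(31/8)=-172/31
back: M2=-172/31
back: M1=-5/2−1/8·-172/31=-56/31
M: M0=0, M1=-56/31, M2=-172/31, M3=0
seg 0: a=-2, c=M0/2=0, d=(M1−M0)/(6·3)=-28/279, b=Δ0−h0·(2M0+M1)/6=301/93
seg 1: a=5, c=M1/2=-28/31, d=(M2−M1)/(6·1)=-58/93, b=Δ1−h1·(2M1+M2)/6=49/93
seg 2: a=4, c=M2/2=-86/31, d=(M3−M2)/(6·1)=86/93, b=Δ2−h2·(2M2+M3)/6=-293/93
t_q=9/4 → seg 0, τ=9/4; S=-2+301/93·τ+0·τ²+-28/279·τ³=2053/496

  seg 0: a=-2 b=301/93 c=0 d=-28/279
  seg 1: a=5 b=49/93 c=-28/31 d=-58/93
  seg 2: a=4 b=-293/93 c=-86/31 d=86/93
S(9/4) = 2053/496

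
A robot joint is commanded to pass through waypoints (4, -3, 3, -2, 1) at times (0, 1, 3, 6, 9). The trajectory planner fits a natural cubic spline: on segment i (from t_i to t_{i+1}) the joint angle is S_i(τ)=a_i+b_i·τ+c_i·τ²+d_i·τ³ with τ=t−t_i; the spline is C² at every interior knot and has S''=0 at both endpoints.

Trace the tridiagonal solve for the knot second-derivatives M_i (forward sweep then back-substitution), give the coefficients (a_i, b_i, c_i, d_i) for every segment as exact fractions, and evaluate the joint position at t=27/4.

Δ: Δ0=-7, Δ1=3, Δ2=-5/3, Δ3=1
row 1: diag=6, rhs=60; c'=1/3, d'=10
row 2: denom=10−2·1/3=28/3; d'=(-28−2·10)/(28/3)=-36/7
row 3: denom=12−3·9/28=309/28; d'=(16−3·-36/7)/(309/28)=880/309
back: M3=880/309
back: M2=-36/7−9/28·880/309=-624/103
back: M1=10−1/3·-624/103=1238/103
M: M0=0, M1=1238/103, M2=-624/103, M3=880/309, M4=0
seg 0: a=4, c=M0/2=0, d=(M1−M0)/(6·1)=619/309, b=Δ0−h0·(2M0+M1)/6=-2782/309
seg 1: a=-3, c=M1/2=619/103, d=(M2−M1)/(6·2)=-931/618, b=Δ1−h1·(2M1+M2)/6=-925/309
seg 2: a=3, c=M2/2=-312/103, d=(M3−M2)/(6·3)=1376/2781, b=Δ2−h2·(2M2+M3)/6=917/309
seg 3: a=-2, c=M3/2=440/309, d=(M4−M3)/(6·3)=-440/2781, b=Δ3−h3·(2M3+M4)/6=-571/309
t_q=27/4 → seg 3, τ=3/4; S=-2+-571/309·τ+440/309·τ²+-440/2781·τ³=-2185/824

  seg 0: a=4 b=-2782/309 c=0 d=619/309
  seg 1: a=-3 b=-925/309 c=619/103 d=-931/618
  seg 2: a=3 b=917/309 c=-312/103 d=1376/2781
  seg 3: a=-2 b=-571/309 c=440/309 d=-440/2781
S(27/4) = -2185/824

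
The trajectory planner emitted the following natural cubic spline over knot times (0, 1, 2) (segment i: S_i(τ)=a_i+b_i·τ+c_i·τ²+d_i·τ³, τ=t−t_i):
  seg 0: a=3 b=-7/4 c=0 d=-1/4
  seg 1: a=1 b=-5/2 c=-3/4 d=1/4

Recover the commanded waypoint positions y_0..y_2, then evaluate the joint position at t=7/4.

y_0=3 y_1=1 y_2=-2
S(7/4) = -305/256

y_0 = S_0(0) = a_0 = 3
y_1 = S_1(0) = a_1 = 1
y_2 = S_1(1) = -2
t_q=7/4 is in segment 1 (τ=3/4); S_1(τ)=-305/256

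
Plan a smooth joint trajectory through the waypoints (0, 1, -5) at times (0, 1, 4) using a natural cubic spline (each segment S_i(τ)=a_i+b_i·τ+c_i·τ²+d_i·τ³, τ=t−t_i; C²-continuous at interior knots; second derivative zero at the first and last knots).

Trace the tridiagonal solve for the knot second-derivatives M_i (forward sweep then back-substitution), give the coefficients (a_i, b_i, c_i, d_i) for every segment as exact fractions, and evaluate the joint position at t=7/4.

  seg 0: a=0 b=11/8 c=0 d=-3/8
  seg 1: a=1 b=1/4 c=-9/8 d=1/8
S(7/4) = 311/512

Δ: Δ0=1, Δ1=-2
row 1: diag=8, rhs=-18; c'=3/8, d'=-9/4
back: M1=-9/4
M: M0=0, M1=-9/4, M2=0
seg 0: a=0, c=M0/2=0, d=(M1−M0)/(6·1)=-3/8, b=Δ0−h0·(2M0+M1)/6=11/8
seg 1: a=1, c=M1/2=-9/8, d=(M2−M1)/(6·3)=1/8, b=Δ1−h1·(2M1+M2)/6=1/4
t_q=7/4 → seg 1, τ=3/4; S=1+1/4·τ+-9/8·τ²+1/8·τ³=311/512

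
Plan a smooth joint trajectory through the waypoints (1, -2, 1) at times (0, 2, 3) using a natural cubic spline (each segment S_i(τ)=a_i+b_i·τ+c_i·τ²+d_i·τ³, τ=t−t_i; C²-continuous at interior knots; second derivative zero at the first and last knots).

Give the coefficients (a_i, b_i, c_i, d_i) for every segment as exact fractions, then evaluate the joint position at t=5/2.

Δ: Δ0=-3/2, Δ1=3
row 1: diag=6, rhs=27; c'=1/6, d'=9/2
back: M1=9/2
M: M0=0, M1=9/2, M2=0
seg 0: a=1, c=M0/2=0, d=(M1−M0)/(6·2)=3/8, b=Δ0−h0·(2M0+M1)/6=-3
seg 1: a=-2, c=M1/2=9/4, d=(M2−M1)/(6·1)=-3/4, b=Δ1−h1·(2M1+M2)/6=3/2
t_q=5/2 → seg 1, τ=1/2; S=-2+3/2·τ+9/4·τ²+-3/4·τ³=-25/32

  seg 0: a=1 b=-3 c=0 d=3/8
  seg 1: a=-2 b=3/2 c=9/4 d=-3/4
S(5/2) = -25/32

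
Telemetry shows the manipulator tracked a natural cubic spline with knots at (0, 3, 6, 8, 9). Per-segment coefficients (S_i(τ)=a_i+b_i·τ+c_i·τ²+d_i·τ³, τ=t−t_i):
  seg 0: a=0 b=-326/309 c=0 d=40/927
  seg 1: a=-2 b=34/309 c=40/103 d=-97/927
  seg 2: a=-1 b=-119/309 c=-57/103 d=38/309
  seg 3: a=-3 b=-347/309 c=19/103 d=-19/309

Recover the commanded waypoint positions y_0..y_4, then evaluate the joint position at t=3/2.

y_0=0 y_1=-2 y_2=-1 y_3=-3 y_4=-4
S(3/2) = -148/103

y_0 = S_0(0) = a_0 = 0
y_1 = S_1(0) = a_1 = -2
y_2 = S_2(0) = a_2 = -1
y_3 = S_3(0) = a_3 = -3
y_4 = S_3(1) = -4
t_q=3/2 is in segment 0 (τ=3/2); S_0(τ)=-148/103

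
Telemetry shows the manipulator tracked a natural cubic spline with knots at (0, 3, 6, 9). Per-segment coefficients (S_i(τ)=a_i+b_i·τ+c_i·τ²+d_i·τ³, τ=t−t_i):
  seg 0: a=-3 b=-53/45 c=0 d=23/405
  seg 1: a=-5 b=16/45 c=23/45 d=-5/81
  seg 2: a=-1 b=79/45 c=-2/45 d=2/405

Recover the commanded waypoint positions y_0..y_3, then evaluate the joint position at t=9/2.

y_0=-3 y_1=-5 y_2=-1 y_3=4
S(9/2) = -141/40

y_0 = S_0(0) = a_0 = -3
y_1 = S_1(0) = a_1 = -5
y_2 = S_2(0) = a_2 = -1
y_3 = S_2(3) = 4
t_q=9/2 is in segment 1 (τ=3/2); S_1(τ)=-141/40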